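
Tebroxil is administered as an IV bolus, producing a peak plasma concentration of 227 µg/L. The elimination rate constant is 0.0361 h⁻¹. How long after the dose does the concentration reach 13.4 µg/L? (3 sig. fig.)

C(t) = C₀ e^(−kt)  ⇒  t = ln(C₀/C) / k
t = ln(227/13.4) / 0.03610 = 2.830 / 0.03610 ≈ 78.4 hours

78.4 hours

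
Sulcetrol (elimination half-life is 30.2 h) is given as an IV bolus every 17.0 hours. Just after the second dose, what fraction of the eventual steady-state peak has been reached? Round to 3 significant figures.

k = ln 2 / 30.2 = 0.02295 h⁻¹
f_n = 1 − e^(−nkτ) = 1 − e^(−2 × 0.02295 × 17.0) = 1 − e^(−0.7804) = 1 − 0.4582 ≈ 0.542

0.542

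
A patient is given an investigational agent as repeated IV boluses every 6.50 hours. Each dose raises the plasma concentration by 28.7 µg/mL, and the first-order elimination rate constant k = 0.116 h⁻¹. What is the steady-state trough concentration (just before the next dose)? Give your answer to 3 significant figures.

Fraction remaining after one interval: e^(−kτ) = e^(−0.1160 × 6.50) = 0.4705
R = 1 / (1 − 0.4705) = 1.889
Css,max = 28.7 × 1.889 = 54.20 µg/mL
Css,min = Css,max × e^(−kτ) = 54.20 × 0.4705 ≈ 25.5 µg/mL

25.5 µg/mL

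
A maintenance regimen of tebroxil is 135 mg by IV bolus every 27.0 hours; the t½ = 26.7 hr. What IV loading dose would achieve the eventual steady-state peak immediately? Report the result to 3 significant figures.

k = ln 2 / 26.7 = 0.02596 hr⁻¹
Accumulation ratio R = 1 / (1 − e^(−kτ)) = 1 / (1 − e^(−0.02596×27.0)) = 1 / (1 − 0.4961) = 1.985
Loading dose = maintenance dose × R = 135 × 1.985 ≈ 268 mg

268 mg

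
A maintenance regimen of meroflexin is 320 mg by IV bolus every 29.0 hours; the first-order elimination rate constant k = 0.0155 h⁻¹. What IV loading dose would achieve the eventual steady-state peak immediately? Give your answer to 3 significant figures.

Accumulation ratio R = 1 / (1 − e^(−kτ)) = 1 / (1 − e^(−0.01550×29.0)) = 1 / (1 − 0.6379) = 2.762
Loading dose = maintenance dose × R = 320 × 2.762 ≈ 884 mg

884 mg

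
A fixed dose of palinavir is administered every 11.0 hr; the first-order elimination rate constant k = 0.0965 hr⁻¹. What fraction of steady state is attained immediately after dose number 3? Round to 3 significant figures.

f_n = 1 − e^(−nkτ) = 1 − e^(−3 × 0.09650 × 11.0) = 1 − e^(−3.184) = 1 − 0.04140 ≈ 0.959

0.959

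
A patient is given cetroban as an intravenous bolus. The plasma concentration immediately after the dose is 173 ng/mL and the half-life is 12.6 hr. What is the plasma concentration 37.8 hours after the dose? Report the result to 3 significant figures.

k = ln 2 / 12.6 = 0.05501 hr⁻¹
37.8 hr is 3.000 half-lives, so C = 173 × (1/2)^3.000 = 173 × 0.1250 ≈ 21.6 ng/mL

21.6 ng/mL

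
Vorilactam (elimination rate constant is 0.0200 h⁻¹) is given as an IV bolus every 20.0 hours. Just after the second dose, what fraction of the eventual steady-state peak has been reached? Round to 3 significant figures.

0.551

f_n = 1 − e^(−nkτ) = 1 − e^(−2 × 0.02000 × 20.0) = 1 − e^(−0.8000) = 1 − 0.4493 ≈ 0.551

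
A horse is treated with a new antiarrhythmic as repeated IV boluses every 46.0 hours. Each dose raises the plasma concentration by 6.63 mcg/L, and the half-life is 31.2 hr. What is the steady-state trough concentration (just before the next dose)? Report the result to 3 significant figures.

k = ln 2 / 31.2 = 0.02222 hr⁻¹
Fraction remaining after one interval: e^(−kτ) = e^(−0.02222 × 46.0) = 0.3599
R = 1 / (1 − 0.3599) = 1.562
Css,max = 6.63 × 1.562 = 10.36 mcg/L
Css,min = Css,max × e^(−kτ) = 10.36 × 0.3599 ≈ 3.73 mcg/L

3.73 mcg/L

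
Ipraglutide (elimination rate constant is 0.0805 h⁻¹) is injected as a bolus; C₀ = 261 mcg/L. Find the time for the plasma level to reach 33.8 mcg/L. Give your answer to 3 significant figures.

25.4 hours

C(t) = C₀ e^(−kt)  ⇒  t = ln(C₀/C) / k
t = ln(261/33.8) / 0.08050 = 2.044 / 0.08050 ≈ 25.4 hours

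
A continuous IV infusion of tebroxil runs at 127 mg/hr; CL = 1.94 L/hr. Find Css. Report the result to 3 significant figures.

65.5 mg/L

Css = infusion rate / CL = 127 / 1.94 ≈ 65.5 mg/L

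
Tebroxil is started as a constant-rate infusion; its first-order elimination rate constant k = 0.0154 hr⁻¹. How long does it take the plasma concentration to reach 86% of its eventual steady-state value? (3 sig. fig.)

128 hours

f = 1 − e^(−kt)  ⇒  t = −ln(1 − f) / k
t = −ln(1 − 0.86) / 0.01540 = 1.966 / 0.01540 ≈ 128 hours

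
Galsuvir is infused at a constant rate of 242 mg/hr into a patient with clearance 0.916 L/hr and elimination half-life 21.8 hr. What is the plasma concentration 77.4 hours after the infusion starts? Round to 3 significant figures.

242 mg/L

Css = rate / CL = 242 / 0.916 = 264.2 mg/L
k = ln 2 / 21.8 = 0.03180 hr⁻¹
C(t) = Css (1 − e^(−kt)) = 264.2 × (1 − e^(−2.461)) = 264.2 × 0.9146 ≈ 242 mg/L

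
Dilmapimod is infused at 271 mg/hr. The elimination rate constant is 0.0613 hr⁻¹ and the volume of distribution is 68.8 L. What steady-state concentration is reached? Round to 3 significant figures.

64.3 µg/mL

CL = k · V = 0.0613 × 68.8 = 4.217 L/hr
Css = rate / CL = 271 / 4.217 ≈ 64.3 µg/mL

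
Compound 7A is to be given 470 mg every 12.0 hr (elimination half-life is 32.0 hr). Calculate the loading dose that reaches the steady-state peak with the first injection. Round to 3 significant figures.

2050 mg

k = ln 2 / 32.0 = 0.02166 hr⁻¹
Accumulation ratio R = 1 / (1 − e^(−kτ)) = 1 / (1 − e^(−0.02166×12.0)) = 1 / (1 − 0.7711) = 4.369
Loading dose = maintenance dose × R = 470 × 4.369 ≈ 2050 mg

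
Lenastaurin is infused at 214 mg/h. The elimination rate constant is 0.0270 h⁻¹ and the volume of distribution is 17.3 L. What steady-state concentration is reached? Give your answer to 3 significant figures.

458 mg/L

CL = k · V = 0.0270 × 17.3 = 0.4671 L/h
Css = rate / CL = 214 / 0.4671 ≈ 458 mg/L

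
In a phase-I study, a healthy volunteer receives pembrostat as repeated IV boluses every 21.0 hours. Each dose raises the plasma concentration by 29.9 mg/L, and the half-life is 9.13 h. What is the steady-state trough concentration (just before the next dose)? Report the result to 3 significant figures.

k = ln 2 / 9.13 = 0.07592 h⁻¹
Fraction remaining after one interval: e^(−kτ) = e^(−0.07592 × 21.0) = 0.2030
R = 1 / (1 − 0.2030) = 1.255
Css,max = 29.9 × 1.255 = 37.52 mg/L
Css,min = Css,max × e^(−kτ) = 37.52 × 0.2030 ≈ 7.62 mg/L

7.62 mg/L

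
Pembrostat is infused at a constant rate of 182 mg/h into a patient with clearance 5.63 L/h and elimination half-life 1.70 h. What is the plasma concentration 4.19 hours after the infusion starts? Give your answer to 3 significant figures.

26.5 mg/L

Css = rate / CL = 182 / 5.63 = 32.33 mg/L
k = ln 2 / 1.70 = 0.4077 h⁻¹
C(t) = Css (1 − e^(−kt)) = 32.33 × (1 − e^(−1.708)) = 32.33 × 0.8188 ≈ 26.5 mg/L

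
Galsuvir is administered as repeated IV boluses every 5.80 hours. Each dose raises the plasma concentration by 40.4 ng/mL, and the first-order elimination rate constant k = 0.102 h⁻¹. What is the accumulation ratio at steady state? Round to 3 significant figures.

2.24

Fraction remaining after one interval: e^(−kτ) = e^(−0.1020 × 5.80) = 0.5534
R = 1 / (1 − 0.5534) = 1 / 0.4466 ≈ 2.24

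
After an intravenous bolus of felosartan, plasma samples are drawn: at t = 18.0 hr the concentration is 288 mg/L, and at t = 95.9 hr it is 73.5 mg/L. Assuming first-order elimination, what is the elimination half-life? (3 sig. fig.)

k = ln(C₁/C₂) / (t₂ − t₁) = ln(288/73.5) / (95.9 − 18.0)
  = 1.366 / 77.90 = 0.01753 hr⁻¹
t½ = ln 2 / k = ln 2 / 0.01753 ≈ 39.5 hours

39.5 hours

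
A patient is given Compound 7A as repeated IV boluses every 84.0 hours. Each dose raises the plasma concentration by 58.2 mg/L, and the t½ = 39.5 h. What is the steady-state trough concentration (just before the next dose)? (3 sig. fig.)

k = ln 2 / 39.5 = 0.01755 h⁻¹
Fraction remaining after one interval: e^(−kτ) = e^(−0.01755 × 84.0) = 0.2290
R = 1 / (1 − 0.2290) = 1.297
Css,max = 58.2 × 1.297 = 75.49 mg/L
Css,min = Css,max × e^(−kτ) = 75.49 × 0.2290 ≈ 17.3 mg/L

17.3 mg/L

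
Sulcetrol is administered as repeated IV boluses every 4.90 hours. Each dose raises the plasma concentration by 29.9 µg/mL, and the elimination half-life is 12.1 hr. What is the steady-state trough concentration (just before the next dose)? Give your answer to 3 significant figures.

k = ln 2 / 12.1 = 0.05728 hr⁻¹
Fraction remaining after one interval: e^(−kτ) = e^(−0.05728 × 4.90) = 0.7553
R = 1 / (1 − 0.7553) = 4.086
Css,max = 29.9 × 4.086 = 122.2 µg/mL
Css,min = Css,max × e^(−kτ) = 122.2 × 0.7553 ≈ 92.3 µg/mL

92.3 µg/mL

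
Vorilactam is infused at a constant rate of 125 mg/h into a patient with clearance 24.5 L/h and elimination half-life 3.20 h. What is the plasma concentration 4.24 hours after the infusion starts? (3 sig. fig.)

3.07 mg/L

Css = rate / CL = 125 / 24.5 = 5.102 mg/L
k = ln 2 / 3.20 = 0.2166 h⁻¹
C(t) = Css (1 − e^(−kt)) = 5.102 × (1 − e^(−0.9184)) = 5.102 × 0.6009 ≈ 3.07 mg/L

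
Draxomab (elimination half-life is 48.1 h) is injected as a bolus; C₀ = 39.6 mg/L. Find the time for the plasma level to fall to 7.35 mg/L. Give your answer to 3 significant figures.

117 hours

k = ln 2 / 48.1 = 0.01441 h⁻¹
C(t) = C₀ e^(−kt)  ⇒  t = ln(C₀/C) / k
t = ln(39.6/7.35) / 0.01441 = 1.684 / 0.01441 ≈ 117 hours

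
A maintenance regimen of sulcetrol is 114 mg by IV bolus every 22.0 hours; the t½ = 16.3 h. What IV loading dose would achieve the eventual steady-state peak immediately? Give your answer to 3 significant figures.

188 mg

k = ln 2 / 16.3 = 0.04252 h⁻¹
Accumulation ratio R = 1 / (1 − e^(−kτ)) = 1 / (1 − e^(−0.04252×22.0)) = 1 / (1 − 0.3924) = 1.646
Loading dose = maintenance dose × R = 114 × 1.646 ≈ 188 mg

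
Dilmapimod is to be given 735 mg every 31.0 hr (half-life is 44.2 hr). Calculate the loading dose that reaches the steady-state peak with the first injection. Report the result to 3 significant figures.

k = ln 2 / 44.2 = 0.01568 hr⁻¹
Accumulation ratio R = 1 / (1 − e^(−kτ)) = 1 / (1 − e^(−0.01568×31.0)) = 1 / (1 − 0.6150) = 2.597
Loading dose = maintenance dose × R = 735 × 2.597 ≈ 1910 mg

1910 mg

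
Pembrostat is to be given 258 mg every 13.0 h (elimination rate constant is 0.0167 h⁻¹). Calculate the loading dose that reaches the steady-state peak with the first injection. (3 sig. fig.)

Accumulation ratio R = 1 / (1 − e^(−kτ)) = 1 / (1 − e^(−0.01670×13.0)) = 1 / (1 − 0.8048) = 5.124
Loading dose = maintenance dose × R = 258 × 5.124 ≈ 1320 mg

1320 mg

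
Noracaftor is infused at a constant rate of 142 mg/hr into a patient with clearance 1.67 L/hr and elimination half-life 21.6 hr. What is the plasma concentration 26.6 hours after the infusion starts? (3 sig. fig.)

Css = rate / CL = 142 / 1.67 = 85.03 µg/mL
k = ln 2 / 21.6 = 0.03209 hr⁻¹
C(t) = Css (1 − e^(−kt)) = 85.03 × (1 − e^(−0.8536)) = 85.03 × 0.5741 ≈ 48.8 µg/mL

48.8 µg/mL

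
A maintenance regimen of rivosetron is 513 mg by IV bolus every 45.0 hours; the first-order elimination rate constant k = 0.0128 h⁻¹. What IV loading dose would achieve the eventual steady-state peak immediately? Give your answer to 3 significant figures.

Accumulation ratio R = 1 / (1 − e^(−kτ)) = 1 / (1 − e^(−0.01280×45.0)) = 1 / (1 − 0.5621) = 2.284
Loading dose = maintenance dose × R = 513 × 2.284 ≈ 1170 mg

1170 mg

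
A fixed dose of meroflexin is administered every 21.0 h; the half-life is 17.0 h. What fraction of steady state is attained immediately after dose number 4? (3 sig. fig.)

k = ln 2 / 17.0 = 0.04077 h⁻¹
f_n = 1 − e^(−nkτ) = 1 − e^(−4 × 0.04077 × 21.0) = 1 − e^(−3.425) = 1 − 0.03255 ≈ 0.967

0.967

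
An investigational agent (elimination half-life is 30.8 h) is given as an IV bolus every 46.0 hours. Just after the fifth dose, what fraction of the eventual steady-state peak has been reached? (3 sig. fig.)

k = ln 2 / 30.8 = 0.02250 h⁻¹
f_n = 1 − e^(−nkτ) = 1 − e^(−5 × 0.02250 × 46.0) = 1 − e^(−5.176) = 1 − 0.005650 ≈ 0.994

0.994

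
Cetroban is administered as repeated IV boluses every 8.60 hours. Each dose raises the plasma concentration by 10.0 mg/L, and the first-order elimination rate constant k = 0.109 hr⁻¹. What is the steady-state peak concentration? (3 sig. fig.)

16.4 mg/L

Fraction remaining after one interval: e^(−kτ) = e^(−0.1090 × 8.60) = 0.3916
R = 1 / (1 − 0.3916) = 1.644
Css,max = 10.0 × 1.644 ≈ 16.4 mg/L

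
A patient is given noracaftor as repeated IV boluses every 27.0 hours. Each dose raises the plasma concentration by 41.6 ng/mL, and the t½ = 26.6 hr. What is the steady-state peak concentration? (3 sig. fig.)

k = ln 2 / 26.6 = 0.02606 hr⁻¹
Fraction remaining after one interval: e^(−kτ) = e^(−0.02606 × 27.0) = 0.4948
R = 1 / (1 − 0.4948) = 1.979
Css,max = 41.6 × 1.979 ≈ 82.3 ng/mL

82.3 ng/mL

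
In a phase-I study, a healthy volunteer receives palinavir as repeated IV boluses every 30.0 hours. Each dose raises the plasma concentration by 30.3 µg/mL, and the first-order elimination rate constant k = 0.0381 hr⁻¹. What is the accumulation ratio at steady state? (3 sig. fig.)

Fraction remaining after one interval: e^(−kτ) = e^(−0.03810 × 30.0) = 0.3189
R = 1 / (1 − 0.3189) = 1 / 0.6811 ≈ 1.47

1.47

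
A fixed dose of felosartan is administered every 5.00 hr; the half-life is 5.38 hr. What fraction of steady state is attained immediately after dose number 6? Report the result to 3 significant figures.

0.979

k = ln 2 / 5.38 = 0.1288 hr⁻¹
f_n = 1 − e^(−nkτ) = 1 − e^(−6 × 0.1288 × 5.00) = 1 − e^(−3.865) = 1 − 0.02096 ≈ 0.979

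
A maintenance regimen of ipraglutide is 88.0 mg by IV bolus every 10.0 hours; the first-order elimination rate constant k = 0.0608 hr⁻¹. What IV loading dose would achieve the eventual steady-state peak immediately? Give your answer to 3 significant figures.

193 mg

Accumulation ratio R = 1 / (1 − e^(−kτ)) = 1 / (1 − e^(−0.06080×10.0)) = 1 / (1 − 0.5444) = 2.195
Loading dose = maintenance dose × R = 88.0 × 2.195 ≈ 193 mg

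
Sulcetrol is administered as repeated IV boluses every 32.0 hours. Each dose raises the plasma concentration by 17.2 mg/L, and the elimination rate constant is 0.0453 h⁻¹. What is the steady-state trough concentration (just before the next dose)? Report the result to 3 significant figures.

5.27 mg/L

Fraction remaining after one interval: e^(−kτ) = e^(−0.04530 × 32.0) = 0.2347
R = 1 / (1 − 0.2347) = 1.307
Css,max = 17.2 × 1.307 = 22.47 mg/L
Css,min = Css,max × e^(−kτ) = 22.47 × 0.2347 ≈ 5.27 mg/L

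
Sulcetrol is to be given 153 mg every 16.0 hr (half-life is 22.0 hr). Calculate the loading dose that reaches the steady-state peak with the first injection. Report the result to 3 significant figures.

386 mg

k = ln 2 / 22.0 = 0.03151 hr⁻¹
Accumulation ratio R = 1 / (1 − e^(−kτ)) = 1 / (1 − e^(−0.03151×16.0)) = 1 / (1 − 0.6040) = 2.526
Loading dose = maintenance dose × R = 153 × 2.526 ≈ 386 mg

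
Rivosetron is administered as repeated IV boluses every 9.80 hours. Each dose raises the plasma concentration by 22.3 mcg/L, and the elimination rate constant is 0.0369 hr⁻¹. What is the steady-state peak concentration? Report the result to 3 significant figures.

73.5 mcg/L

Fraction remaining after one interval: e^(−kτ) = e^(−0.03690 × 9.80) = 0.6965
R = 1 / (1 − 0.6965) = 3.295
Css,max = 22.3 × 3.295 ≈ 73.5 mcg/L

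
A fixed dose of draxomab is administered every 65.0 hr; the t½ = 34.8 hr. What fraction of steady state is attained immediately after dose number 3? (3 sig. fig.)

0.979

k = ln 2 / 34.8 = 0.01992 hr⁻¹
f_n = 1 − e^(−nkτ) = 1 − e^(−3 × 0.01992 × 65.0) = 1 − e^(−3.884) = 1 − 0.02057 ≈ 0.979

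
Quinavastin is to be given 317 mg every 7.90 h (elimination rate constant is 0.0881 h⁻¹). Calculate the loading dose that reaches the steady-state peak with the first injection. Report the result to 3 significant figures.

632 mg

Accumulation ratio R = 1 / (1 − e^(−kτ)) = 1 / (1 − e^(−0.08810×7.90)) = 1 / (1 − 0.4986) = 1.994
Loading dose = maintenance dose × R = 317 × 1.994 ≈ 632 mg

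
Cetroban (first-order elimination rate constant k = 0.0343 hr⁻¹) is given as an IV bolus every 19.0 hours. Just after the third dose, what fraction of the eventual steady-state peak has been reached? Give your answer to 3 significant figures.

f_n = 1 − e^(−nkτ) = 1 − e^(−3 × 0.03430 × 19.0) = 1 − e^(−1.955) = 1 − 0.1416 ≈ 0.858

0.858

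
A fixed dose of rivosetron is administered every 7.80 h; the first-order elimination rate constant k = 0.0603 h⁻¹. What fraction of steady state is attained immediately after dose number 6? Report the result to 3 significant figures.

f_n = 1 − e^(−nkτ) = 1 − e^(−6 × 0.06030 × 7.80) = 1 − e^(−2.822) = 1 − 0.05948 ≈ 0.941

0.941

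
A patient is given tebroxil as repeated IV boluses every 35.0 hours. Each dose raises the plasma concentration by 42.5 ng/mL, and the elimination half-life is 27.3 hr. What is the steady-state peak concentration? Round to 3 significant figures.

k = ln 2 / 27.3 = 0.02539 hr⁻¹
Fraction remaining after one interval: e^(−kτ) = e^(−0.02539 × 35.0) = 0.4112
R = 1 / (1 − 0.4112) = 1.698
Css,max = 42.5 × 1.698 ≈ 72.2 ng/mL

72.2 ng/mL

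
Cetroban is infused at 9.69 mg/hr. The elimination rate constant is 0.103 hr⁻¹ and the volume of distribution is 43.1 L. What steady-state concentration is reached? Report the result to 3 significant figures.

2.18 mg/L

CL = k · V = 0.103 × 43.1 = 4.439 L/hr
Css = rate / CL = 9.69 / 4.439 ≈ 2.18 mg/L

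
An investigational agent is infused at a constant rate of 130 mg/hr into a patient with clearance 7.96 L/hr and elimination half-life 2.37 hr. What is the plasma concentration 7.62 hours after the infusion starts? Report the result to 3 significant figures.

14.6 µg/mL

Css = rate / CL = 130 / 7.96 = 16.33 µg/mL
k = ln 2 / 2.37 = 0.2925 hr⁻¹
C(t) = Css (1 − e^(−kt)) = 16.33 × (1 − e^(−2.229)) = 16.33 × 0.8923 ≈ 14.6 µg/mL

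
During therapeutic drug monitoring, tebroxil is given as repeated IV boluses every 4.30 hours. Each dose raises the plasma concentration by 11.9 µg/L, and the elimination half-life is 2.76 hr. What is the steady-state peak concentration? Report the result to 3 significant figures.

18.0 µg/L

k = ln 2 / 2.76 = 0.2511 hr⁻¹
Fraction remaining after one interval: e^(−kτ) = e^(−0.2511 × 4.30) = 0.3396
R = 1 / (1 − 0.3396) = 1.514
Css,max = 11.9 × 1.514 ≈ 18.0 µg/L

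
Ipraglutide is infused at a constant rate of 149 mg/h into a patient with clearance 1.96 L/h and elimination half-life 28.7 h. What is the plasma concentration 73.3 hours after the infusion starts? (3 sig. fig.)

63.1 µg/mL

Css = rate / CL = 149 / 1.96 = 76.02 µg/mL
k = ln 2 / 28.7 = 0.02415 h⁻¹
C(t) = Css (1 − e^(−kt)) = 76.02 × (1 − e^(−1.770)) = 76.02 × 0.8297 ≈ 63.1 µg/mL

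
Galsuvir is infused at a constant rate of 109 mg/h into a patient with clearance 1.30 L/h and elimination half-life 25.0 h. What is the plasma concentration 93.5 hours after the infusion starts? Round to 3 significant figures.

Css = rate / CL = 109 / 1.30 = 83.85 mg/L
k = ln 2 / 25.0 = 0.02773 h⁻¹
C(t) = Css (1 − e^(−kt)) = 83.85 × (1 − e^(−2.592)) = 83.85 × 0.9252 ≈ 77.6 mg/L

77.6 mg/L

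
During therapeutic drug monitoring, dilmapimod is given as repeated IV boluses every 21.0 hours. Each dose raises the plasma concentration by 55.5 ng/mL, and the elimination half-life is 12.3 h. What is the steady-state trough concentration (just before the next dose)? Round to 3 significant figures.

24.5 ng/mL

k = ln 2 / 12.3 = 0.05635 h⁻¹
Fraction remaining after one interval: e^(−kτ) = e^(−0.05635 × 21.0) = 0.3062
R = 1 / (1 − 0.3062) = 1.441
Css,max = 55.5 × 1.441 = 80.00 ng/mL
Css,min = Css,max × e^(−kτ) = 80.00 × 0.3062 ≈ 24.5 ng/mL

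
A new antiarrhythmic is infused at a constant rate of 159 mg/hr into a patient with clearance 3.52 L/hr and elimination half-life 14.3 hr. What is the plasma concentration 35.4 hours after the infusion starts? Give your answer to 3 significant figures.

Css = rate / CL = 159 / 3.52 = 45.17 mg/L
k = ln 2 / 14.3 = 0.04847 hr⁻¹
C(t) = Css (1 − e^(−kt)) = 45.17 × (1 − e^(−1.716)) = 45.17 × 0.8202 ≈ 37.0 mg/L

37.0 mg/L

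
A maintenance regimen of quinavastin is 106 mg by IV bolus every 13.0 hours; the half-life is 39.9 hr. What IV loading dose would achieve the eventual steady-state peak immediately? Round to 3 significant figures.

k = ln 2 / 39.9 = 0.01737 hr⁻¹
Accumulation ratio R = 1 / (1 − e^(−kτ)) = 1 / (1 − e^(−0.01737×13.0)) = 1 / (1 − 0.7978) = 4.947
Loading dose = maintenance dose × R = 106 × 4.947 ≈ 524 mg

524 mg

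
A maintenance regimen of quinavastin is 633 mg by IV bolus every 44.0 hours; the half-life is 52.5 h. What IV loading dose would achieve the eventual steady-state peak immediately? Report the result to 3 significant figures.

k = ln 2 / 52.5 = 0.01320 h⁻¹
Accumulation ratio R = 1 / (1 − e^(−kτ)) = 1 / (1 − e^(−0.01320×44.0)) = 1 / (1 − 0.5594) = 2.270
Loading dose = maintenance dose × R = 633 × 2.270 ≈ 1440 mg

1440 mg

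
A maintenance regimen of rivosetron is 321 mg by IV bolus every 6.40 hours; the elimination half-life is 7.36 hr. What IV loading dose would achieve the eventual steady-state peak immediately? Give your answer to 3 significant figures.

709 mg

k = ln 2 / 7.36 = 0.09418 hr⁻¹
Accumulation ratio R = 1 / (1 − e^(−kτ)) = 1 / (1 − e^(−0.09418×6.40)) = 1 / (1 − 0.5473) = 2.209
Loading dose = maintenance dose × R = 321 × 2.209 ≈ 709 mg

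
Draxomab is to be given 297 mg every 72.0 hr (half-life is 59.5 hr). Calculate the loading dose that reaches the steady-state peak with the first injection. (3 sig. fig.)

523 mg

k = ln 2 / 59.5 = 0.01165 hr⁻¹
Accumulation ratio R = 1 / (1 − e^(−kτ)) = 1 / (1 − e^(−0.01165×72.0)) = 1 / (1 − 0.4322) = 1.761
Loading dose = maintenance dose × R = 297 × 1.761 ≈ 523 mg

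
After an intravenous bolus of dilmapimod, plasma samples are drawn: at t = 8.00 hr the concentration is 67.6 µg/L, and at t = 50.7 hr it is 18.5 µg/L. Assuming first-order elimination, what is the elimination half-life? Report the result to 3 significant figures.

22.8 hours

k = ln(C₁/C₂) / (t₂ − t₁) = ln(67.6/18.5) / (50.7 − 8.00)
  = 1.296 / 42.70 = 0.03035 hr⁻¹
t½ = ln 2 / k = ln 2 / 0.03035 ≈ 22.8 hours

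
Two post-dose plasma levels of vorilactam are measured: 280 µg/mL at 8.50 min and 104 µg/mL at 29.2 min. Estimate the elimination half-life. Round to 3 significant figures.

14.5 minutes

k = ln(C₁/C₂) / (t₂ − t₁) = ln(280/104) / (29.2 − 8.50)
  = 0.9904 / 20.70 = 0.04785 min⁻¹
t½ = ln 2 / k = ln 2 / 0.04785 ≈ 14.5 minutes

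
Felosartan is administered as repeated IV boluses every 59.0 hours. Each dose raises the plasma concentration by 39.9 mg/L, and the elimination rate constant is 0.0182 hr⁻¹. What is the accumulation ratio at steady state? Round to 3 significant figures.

Fraction remaining after one interval: e^(−kτ) = e^(−0.01820 × 59.0) = 0.3417
R = 1 / (1 − 0.3417) = 1 / 0.6583 ≈ 1.52

1.52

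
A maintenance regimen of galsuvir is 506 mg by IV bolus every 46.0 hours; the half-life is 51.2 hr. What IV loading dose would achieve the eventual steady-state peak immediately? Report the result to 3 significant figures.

k = ln 2 / 51.2 = 0.01354 hr⁻¹
Accumulation ratio R = 1 / (1 − e^(−kτ)) = 1 / (1 − e^(−0.01354×46.0)) = 1 / (1 − 0.5365) = 2.157
Loading dose = maintenance dose × R = 506 × 2.157 ≈ 1090 mg

1090 mg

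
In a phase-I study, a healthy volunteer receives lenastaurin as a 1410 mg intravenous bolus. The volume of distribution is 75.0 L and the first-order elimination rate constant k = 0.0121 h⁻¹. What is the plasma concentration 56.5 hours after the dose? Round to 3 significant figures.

C₀ = dose / V = 1410 / 75.0 = 18.80 mg/L
C(t) = C₀ e^(−kt) = 18.80 × e^(−0.01210 × 56.5) = 18.80 × e^(−0.6836) = 18.80 × 0.5048 ≈ 9.49 mg/L

9.49 mg/L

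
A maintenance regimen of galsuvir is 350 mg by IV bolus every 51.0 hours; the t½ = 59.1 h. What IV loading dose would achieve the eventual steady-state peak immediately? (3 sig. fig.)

k = ln 2 / 59.1 = 0.01173 h⁻¹
Accumulation ratio R = 1 / (1 − e^(−kτ)) = 1 / (1 − e^(−0.01173×51.0)) = 1 / (1 − 0.5498) = 2.221
Loading dose = maintenance dose × R = 350 × 2.221 ≈ 777 mg

777 mg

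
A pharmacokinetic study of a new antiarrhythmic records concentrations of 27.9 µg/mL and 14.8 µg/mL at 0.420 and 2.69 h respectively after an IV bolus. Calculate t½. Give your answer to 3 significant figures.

2.48 hours

k = ln(C₁/C₂) / (t₂ − t₁) = ln(27.9/14.8) / (2.69 − 0.420)
  = 0.6340 / 2.270 = 0.2793 h⁻¹
t½ = ln 2 / k = ln 2 / 0.2793 ≈ 2.48 hours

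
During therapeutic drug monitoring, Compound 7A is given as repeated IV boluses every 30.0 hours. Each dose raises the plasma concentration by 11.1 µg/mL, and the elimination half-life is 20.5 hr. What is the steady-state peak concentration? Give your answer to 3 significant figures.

k = ln 2 / 20.5 = 0.03381 hr⁻¹
Fraction remaining after one interval: e^(−kτ) = e^(−0.03381 × 30.0) = 0.3626
R = 1 / (1 − 0.3626) = 1.569
Css,max = 11.1 × 1.569 ≈ 17.4 µg/mL

17.4 µg/mL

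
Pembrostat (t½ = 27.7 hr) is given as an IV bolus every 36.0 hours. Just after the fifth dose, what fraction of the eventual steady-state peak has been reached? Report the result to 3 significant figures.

k = ln 2 / 27.7 = 0.02502 hr⁻¹
f_n = 1 − e^(−nkτ) = 1 − e^(−5 × 0.02502 × 36.0) = 1 − e^(−4.504) = 1 − 0.01106 ≈ 0.989

0.989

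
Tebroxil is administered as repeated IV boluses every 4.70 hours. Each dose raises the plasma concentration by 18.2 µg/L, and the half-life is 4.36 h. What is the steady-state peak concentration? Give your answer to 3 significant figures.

34.6 µg/L

k = ln 2 / 4.36 = 0.1590 h⁻¹
Fraction remaining after one interval: e^(−kτ) = e^(−0.1590 × 4.70) = 0.4737
R = 1 / (1 − 0.4737) = 1.900
Css,max = 18.2 × 1.900 ≈ 34.6 µg/L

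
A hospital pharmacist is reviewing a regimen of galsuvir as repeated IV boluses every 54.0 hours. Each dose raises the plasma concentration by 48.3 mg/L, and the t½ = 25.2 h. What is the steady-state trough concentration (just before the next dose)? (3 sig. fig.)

14.1 mg/L

k = ln 2 / 25.2 = 0.02751 h⁻¹
Fraction remaining after one interval: e^(−kτ) = e^(−0.02751 × 54.0) = 0.2264
R = 1 / (1 − 0.2264) = 1.293
Css,max = 48.3 × 1.293 = 62.44 mg/L
Css,min = Css,max × e^(−kτ) = 62.44 × 0.2264 ≈ 14.1 mg/L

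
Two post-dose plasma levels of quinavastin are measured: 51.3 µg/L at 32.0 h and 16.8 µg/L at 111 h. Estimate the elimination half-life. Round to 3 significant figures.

49.1 hours

k = ln(C₁/C₂) / (t₂ − t₁) = ln(51.3/16.8) / (111 − 32.0)
  = 1.116 / 79.00 = 0.01413 h⁻¹
t½ = ln 2 / k = ln 2 / 0.01413 ≈ 49.1 hours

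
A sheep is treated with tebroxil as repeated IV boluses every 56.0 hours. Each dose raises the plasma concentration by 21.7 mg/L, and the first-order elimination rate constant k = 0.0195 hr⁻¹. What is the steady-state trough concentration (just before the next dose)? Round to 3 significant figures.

11.0 mg/L

Fraction remaining after one interval: e^(−kτ) = e^(−0.01950 × 56.0) = 0.3355
R = 1 / (1 − 0.3355) = 1.505
Css,max = 21.7 × 1.505 = 32.66 mg/L
Css,min = Css,max × e^(−kτ) = 32.66 × 0.3355 ≈ 11.0 mg/L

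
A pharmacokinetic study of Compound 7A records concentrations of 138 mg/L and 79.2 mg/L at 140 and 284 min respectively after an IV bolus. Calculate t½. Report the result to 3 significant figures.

180 minutes

k = ln(C₁/C₂) / (t₂ − t₁) = ln(138/79.2) / (284 − 140)
  = 0.5553 / 144.0 = 0.003856 min⁻¹
t½ = ln 2 / k = ln 2 / 0.003856 ≈ 180 minutes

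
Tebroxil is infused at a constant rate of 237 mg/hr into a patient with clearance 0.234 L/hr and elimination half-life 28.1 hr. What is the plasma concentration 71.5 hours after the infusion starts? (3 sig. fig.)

839 mg/L

Css = rate / CL = 237 / 0.234 = 1013 mg/L
k = ln 2 / 28.1 = 0.02467 hr⁻¹
C(t) = Css (1 − e^(−kt)) = 1013 × (1 − e^(−1.764)) = 1013 × 0.8286 ≈ 839 mg/L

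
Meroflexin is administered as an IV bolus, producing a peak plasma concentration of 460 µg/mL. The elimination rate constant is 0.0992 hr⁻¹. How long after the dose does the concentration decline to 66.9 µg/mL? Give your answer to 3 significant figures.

C(t) = C₀ e^(−kt)  ⇒  t = ln(C₀/C) / k
t = ln(460/66.9) / 0.09920 = 1.928 / 0.09920 ≈ 19.4 hours

19.4 hours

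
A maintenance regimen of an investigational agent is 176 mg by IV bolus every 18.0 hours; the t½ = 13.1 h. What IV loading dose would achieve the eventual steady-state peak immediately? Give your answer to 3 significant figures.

287 mg

k = ln 2 / 13.1 = 0.05291 h⁻¹
Accumulation ratio R = 1 / (1 − e^(−kτ)) = 1 / (1 − e^(−0.05291×18.0)) = 1 / (1 − 0.3858) = 1.628
Loading dose = maintenance dose × R = 176 × 1.628 ≈ 287 mg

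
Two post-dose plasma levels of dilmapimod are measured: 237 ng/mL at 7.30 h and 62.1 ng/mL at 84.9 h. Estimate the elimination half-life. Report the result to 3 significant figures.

k = ln(C₁/C₂) / (t₂ − t₁) = ln(237/62.1) / (84.9 − 7.30)
  = 1.339 / 77.60 = 0.01726 h⁻¹
t½ = ln 2 / k = ln 2 / 0.01726 ≈ 40.2 hours

40.2 hours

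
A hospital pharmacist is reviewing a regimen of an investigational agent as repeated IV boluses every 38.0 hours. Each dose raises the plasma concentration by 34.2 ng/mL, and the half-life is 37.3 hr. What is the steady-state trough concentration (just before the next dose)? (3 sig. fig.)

k = ln 2 / 37.3 = 0.01858 hr⁻¹
Fraction remaining after one interval: e^(−kτ) = e^(−0.01858 × 38.0) = 0.4935
R = 1 / (1 − 0.4935) = 1.974
Css,max = 34.2 × 1.974 = 67.53 ng/mL
Css,min = Css,max × e^(−kτ) = 67.53 × 0.4935 ≈ 33.3 ng/mL

33.3 ng/mL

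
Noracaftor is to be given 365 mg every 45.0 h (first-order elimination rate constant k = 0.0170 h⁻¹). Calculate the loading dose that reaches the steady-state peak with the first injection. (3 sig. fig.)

Accumulation ratio R = 1 / (1 − e^(−kτ)) = 1 / (1 − e^(−0.01700×45.0)) = 1 / (1 − 0.4653) = 1.870
Loading dose = maintenance dose × R = 365 × 1.870 ≈ 683 mg

683 mg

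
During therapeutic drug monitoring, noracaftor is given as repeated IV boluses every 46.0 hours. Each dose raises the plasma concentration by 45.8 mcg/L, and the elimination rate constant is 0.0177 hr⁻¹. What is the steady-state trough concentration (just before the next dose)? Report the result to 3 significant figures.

36.4 mcg/L

Fraction remaining after one interval: e^(−kτ) = e^(−0.01770 × 46.0) = 0.4430
R = 1 / (1 − 0.4430) = 1.795
Css,max = 45.8 × 1.795 = 82.23 mcg/L
Css,min = Css,max × e^(−kτ) = 82.23 × 0.4430 ≈ 36.4 mcg/L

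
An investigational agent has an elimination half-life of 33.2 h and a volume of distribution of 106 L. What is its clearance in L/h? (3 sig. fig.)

k = ln 2 / t½ = ln 2 / 33.2 = 0.02088 h⁻¹
CL = k · V = 0.02088 × 106 ≈ 2.21 L/h

2.21 L/h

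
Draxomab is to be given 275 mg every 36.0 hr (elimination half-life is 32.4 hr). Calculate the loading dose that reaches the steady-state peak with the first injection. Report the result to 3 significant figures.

k = ln 2 / 32.4 = 0.02139 hr⁻¹
Accumulation ratio R = 1 / (1 − e^(−kτ)) = 1 / (1 − e^(−0.02139×36.0)) = 1 / (1 − 0.4629) = 1.862
Loading dose = maintenance dose × R = 275 × 1.862 ≈ 512 mg

512 mg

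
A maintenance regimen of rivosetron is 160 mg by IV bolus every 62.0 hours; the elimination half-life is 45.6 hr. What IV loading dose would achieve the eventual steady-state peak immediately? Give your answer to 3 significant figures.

262 mg

k = ln 2 / 45.6 = 0.01520 hr⁻¹
Accumulation ratio R = 1 / (1 − e^(−kτ)) = 1 / (1 − e^(−0.01520×62.0)) = 1 / (1 − 0.3897) = 1.638
Loading dose = maintenance dose × R = 160 × 1.638 ≈ 262 mg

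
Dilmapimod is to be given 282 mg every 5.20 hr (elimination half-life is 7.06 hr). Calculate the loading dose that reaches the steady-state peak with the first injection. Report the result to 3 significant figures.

705 mg

k = ln 2 / 7.06 = 0.09818 hr⁻¹
Accumulation ratio R = 1 / (1 − e^(−kτ)) = 1 / (1 − e^(−0.09818×5.20)) = 1 / (1 − 0.6002) = 2.501
Loading dose = maintenance dose × R = 282 × 2.501 ≈ 705 mg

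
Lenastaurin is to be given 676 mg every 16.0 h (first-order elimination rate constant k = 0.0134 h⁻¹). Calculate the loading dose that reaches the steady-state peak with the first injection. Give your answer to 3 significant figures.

3500 mg

Accumulation ratio R = 1 / (1 − e^(−kτ)) = 1 / (1 − e^(−0.01340×16.0)) = 1 / (1 − 0.8070) = 5.182
Loading dose = maintenance dose × R = 676 × 5.182 ≈ 3500 mg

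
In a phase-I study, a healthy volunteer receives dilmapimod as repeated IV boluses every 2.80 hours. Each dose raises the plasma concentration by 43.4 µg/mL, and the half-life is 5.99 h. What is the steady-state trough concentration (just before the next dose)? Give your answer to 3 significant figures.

113 µg/mL

k = ln 2 / 5.99 = 0.1157 h⁻¹
Fraction remaining after one interval: e^(−kτ) = e^(−0.1157 × 2.80) = 0.7232
R = 1 / (1 − 0.7232) = 3.613
Css,max = 43.4 × 3.613 = 156.8 µg/mL
Css,min = Css,max × e^(−kτ) = 156.8 × 0.7232 ≈ 113 µg/mL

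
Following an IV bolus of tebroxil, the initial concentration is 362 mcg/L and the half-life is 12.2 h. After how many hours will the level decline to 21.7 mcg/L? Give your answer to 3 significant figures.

k = ln 2 / 12.2 = 0.05682 h⁻¹
C(t) = C₀ e^(−kt)  ⇒  t = ln(C₀/C) / k
t = ln(362/21.7) / 0.05682 = 2.814 / 0.05682 ≈ 49.5 hours

49.5 hours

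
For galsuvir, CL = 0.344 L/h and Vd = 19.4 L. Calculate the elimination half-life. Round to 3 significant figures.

k = CL / V = 0.344 / 19.4 = 0.01773 h⁻¹
t½ = ln 2 / k = ln 2 / 0.01773 ≈ 39.1 hours

39.1 hours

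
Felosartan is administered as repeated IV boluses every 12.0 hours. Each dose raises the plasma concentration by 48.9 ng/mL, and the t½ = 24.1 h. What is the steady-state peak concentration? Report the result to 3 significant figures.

168 ng/mL

k = ln 2 / 24.1 = 0.02876 h⁻¹
Fraction remaining after one interval: e^(−kτ) = e^(−0.02876 × 12.0) = 0.7081
R = 1 / (1 − 0.7081) = 3.426
Css,max = 48.9 × 3.426 ≈ 168 ng/mL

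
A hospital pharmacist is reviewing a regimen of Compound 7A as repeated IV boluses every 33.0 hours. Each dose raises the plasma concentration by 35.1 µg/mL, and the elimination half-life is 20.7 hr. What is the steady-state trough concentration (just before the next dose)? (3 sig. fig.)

17.4 µg/mL

k = ln 2 / 20.7 = 0.03349 hr⁻¹
Fraction remaining after one interval: e^(−kτ) = e^(−0.03349 × 33.0) = 0.3312
R = 1 / (1 − 0.3312) = 1.495
Css,max = 35.1 × 1.495 = 52.48 µg/mL
Css,min = Css,max × e^(−kτ) = 52.48 × 0.3312 ≈ 17.4 µg/mL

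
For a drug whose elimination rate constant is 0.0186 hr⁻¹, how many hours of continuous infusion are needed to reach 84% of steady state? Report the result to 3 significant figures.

98.5 hours

f = 1 − e^(−kt)  ⇒  t = −ln(1 − f) / k
t = −ln(1 − 0.84) / 0.01860 = 1.833 / 0.01860 ≈ 98.5 hours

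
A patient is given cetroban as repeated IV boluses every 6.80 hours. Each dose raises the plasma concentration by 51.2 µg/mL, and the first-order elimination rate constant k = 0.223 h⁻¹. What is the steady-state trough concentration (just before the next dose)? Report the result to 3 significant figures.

Fraction remaining after one interval: e^(−kτ) = e^(−0.2230 × 6.80) = 0.2195
R = 1 / (1 − 0.2195) = 1.281
Css,max = 51.2 × 1.281 = 65.60 µg/mL
Css,min = Css,max × e^(−kτ) = 65.60 × 0.2195 ≈ 14.4 µg/mL

14.4 µg/mL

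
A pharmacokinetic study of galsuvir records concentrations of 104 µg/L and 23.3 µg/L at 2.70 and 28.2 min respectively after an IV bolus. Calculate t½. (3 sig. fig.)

k = ln(C₁/C₂) / (t₂ − t₁) = ln(104/23.3) / (28.2 − 2.70)
  = 1.496 / 25.50 = 0.05866 min⁻¹
t½ = ln 2 / k = ln 2 / 0.05866 ≈ 11.8 minutes

11.8 minutes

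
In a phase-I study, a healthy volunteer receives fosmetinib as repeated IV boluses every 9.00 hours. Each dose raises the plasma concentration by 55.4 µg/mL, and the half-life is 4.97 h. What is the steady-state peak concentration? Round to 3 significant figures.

77.5 µg/mL

k = ln 2 / 4.97 = 0.1395 h⁻¹
Fraction remaining after one interval: e^(−kτ) = e^(−0.1395 × 9.00) = 0.2850
R = 1 / (1 − 0.2850) = 1.399
Css,max = 55.4 × 1.399 ≈ 77.5 µg/mL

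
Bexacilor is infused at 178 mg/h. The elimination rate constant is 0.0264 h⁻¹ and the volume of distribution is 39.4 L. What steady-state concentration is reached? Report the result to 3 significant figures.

CL = k · V = 0.0264 × 39.4 = 1.040 L/h
Css = rate / CL = 178 / 1.040 ≈ 171 mg/L

171 mg/L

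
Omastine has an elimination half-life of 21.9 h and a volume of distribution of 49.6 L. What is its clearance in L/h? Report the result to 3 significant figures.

1.57 L/h

k = ln 2 / t½ = ln 2 / 21.9 = 0.03165 h⁻¹
CL = k · V = 0.03165 × 49.6 ≈ 1.57 L/h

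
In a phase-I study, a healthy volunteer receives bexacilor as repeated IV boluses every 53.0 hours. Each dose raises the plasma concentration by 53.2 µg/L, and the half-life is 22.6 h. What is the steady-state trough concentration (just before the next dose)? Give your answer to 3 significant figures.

k = ln 2 / 22.6 = 0.03067 h⁻¹
Fraction remaining after one interval: e^(−kτ) = e^(−0.03067 × 53.0) = 0.1968
R = 1 / (1 − 0.1968) = 1.245
Css,max = 53.2 × 1.245 = 66.24 µg/L
Css,min = Css,max × e^(−kτ) = 66.24 × 0.1968 ≈ 13.0 µg/L

13.0 µg/L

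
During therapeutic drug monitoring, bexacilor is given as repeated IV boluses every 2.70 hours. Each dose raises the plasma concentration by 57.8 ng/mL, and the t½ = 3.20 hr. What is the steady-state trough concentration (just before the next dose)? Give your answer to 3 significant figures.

72.7 ng/mL

k = ln 2 / 3.20 = 0.2166 hr⁻¹
Fraction remaining after one interval: e^(−kτ) = e^(−0.2166 × 2.70) = 0.5572
R = 1 / (1 − 0.5572) = 2.258
Css,max = 57.8 × 2.258 = 130.5 ng/mL
Css,min = Css,max × e^(−kτ) = 130.5 × 0.5572 ≈ 72.7 ng/mL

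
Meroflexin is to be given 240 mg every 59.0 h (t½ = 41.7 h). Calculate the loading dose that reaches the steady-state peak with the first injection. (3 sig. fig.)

384 mg

k = ln 2 / 41.7 = 0.01662 h⁻¹
Accumulation ratio R = 1 / (1 − e^(−kτ)) = 1 / (1 − e^(−0.01662×59.0)) = 1 / (1 − 0.3750) = 1.600
Loading dose = maintenance dose × R = 240 × 1.600 ≈ 384 mg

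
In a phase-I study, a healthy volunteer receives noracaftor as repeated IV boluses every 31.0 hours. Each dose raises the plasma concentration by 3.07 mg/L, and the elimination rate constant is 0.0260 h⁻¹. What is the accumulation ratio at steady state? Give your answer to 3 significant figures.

Fraction remaining after one interval: e^(−kτ) = e^(−0.02600 × 31.0) = 0.4466
R = 1 / (1 − 0.4466) = 1 / 0.5534 ≈ 1.81

1.81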